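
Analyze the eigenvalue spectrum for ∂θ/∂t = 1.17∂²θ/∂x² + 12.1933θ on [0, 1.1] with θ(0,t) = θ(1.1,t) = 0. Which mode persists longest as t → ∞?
Eigenvalues: λₙ = 1.17n²π²/1.1² - 12.1933.
First three modes:
  n=1: λ₁ = 1.17π²/1.1² - 12.1933 ≈ -2.65
  n=2: λ₂ = 4.68π²/1.1² - 12.1933 ≈ 25.98
  n=3: λ₃ = 10.53π²/1.1² - 12.1933 ≈ 73.697
Since 1.17π²/1.1² ≈ 9.543 < 12.1933, λ₁ < 0.
The n=1 mode grows fastest (−λₙ is largest for n=1) → dominates.
Asymptotic: θ ~ c₁ sin(πx/1.1) e^{2.65t} (exponential growth at rate −λ₁ ≈ 2.65).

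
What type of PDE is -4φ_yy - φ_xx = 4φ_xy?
Rewriting in standard form: -φ_xx - 4φ_xy - 4φ_yy = 0. With A = -1, B = -4, C = -4, the discriminant is 0. This is a parabolic PDE.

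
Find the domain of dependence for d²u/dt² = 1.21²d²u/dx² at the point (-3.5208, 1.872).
Domain of dependence: [-5.78592, -1.25568]. Signals travel at speed 1.21, so data within |x - -3.5208| ≤ 1.21·1.872 = 2.26512 can reach the point.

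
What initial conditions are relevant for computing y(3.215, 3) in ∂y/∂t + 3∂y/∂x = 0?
A single point: x = -5.785. The characteristic through (3.215, 3) is x - 3t = const, so x = 3.215 - 3·3 = -5.785.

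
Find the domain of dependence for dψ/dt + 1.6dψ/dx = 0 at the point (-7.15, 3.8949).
A single point: x = -13.38184. The characteristic through (-7.15, 3.8949) is x - 1.6t = const, so x = -7.15 - 1.6·3.8949 = -13.38184.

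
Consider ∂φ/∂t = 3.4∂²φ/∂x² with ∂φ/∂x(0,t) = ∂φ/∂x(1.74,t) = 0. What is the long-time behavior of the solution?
As t → ∞, φ → constant (steady state). Heat is conserved (no flux at boundaries); solution approaches the spatial average.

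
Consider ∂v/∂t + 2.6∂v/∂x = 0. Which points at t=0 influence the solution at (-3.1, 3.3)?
A single point: x = -11.68. The characteristic through (-3.1, 3.3) is x - 2.6t = const, so x = -3.1 - 2.6·3.3 = -11.68.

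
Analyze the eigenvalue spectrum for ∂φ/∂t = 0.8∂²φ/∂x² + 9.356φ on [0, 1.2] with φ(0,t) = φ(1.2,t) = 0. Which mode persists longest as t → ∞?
Eigenvalues: λₙ = 0.8n²π²/1.2² - 9.356.
First three modes:
  n=1: λ₁ = 0.8π²/1.2² - 9.356 ≈ -3.873
  n=2: λ₂ = 3.2π²/1.2² - 9.356 ≈ 12.576
  n=3: λ₃ = 7.2π²/1.2² - 9.356 ≈ 39.992
Since 0.8π²/1.2² ≈ 5.483 < 9.356, λ₁ < 0.
The n=1 mode grows fastest (−λₙ is largest for n=1) → dominates.
Asymptotic: φ ~ c₁ sin(πx/1.2) e^{3.873t} (exponential growth at rate −λ₁ ≈ 3.873).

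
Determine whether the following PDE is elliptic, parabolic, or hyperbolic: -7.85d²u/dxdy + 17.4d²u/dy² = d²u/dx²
Rewriting in standard form: -d²u/dx² - 7.85d²u/dxdy + 17.4d²u/dy² = 0. Coefficients: A = -1, B = -7.85, C = 17.4. B² - 4AC = 131.2225, which is positive, so the equation is hyperbolic.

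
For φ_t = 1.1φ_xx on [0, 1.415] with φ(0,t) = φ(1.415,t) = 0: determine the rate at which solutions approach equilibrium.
Eigenvalues: λₙ = 1.1n²π²/1.415².
First three modes:
  n=1: λ₁ = 1.1π²/1.415² ≈ 5.422
  n=2: λ₂ = 4.4π²/1.415² ≈ 21.689 (4× faster decay)
  n=3: λ₃ = 9.9π²/1.415² ≈ 48.8 (9× faster decay)
As t → ∞, higher modes decay exponentially faster. The n=1 mode dominates: φ ~ c₁ sin(πx/1.415) e^{-λ₁t}.
Decay rate: λ₁ = 1.1π²/1.415² ≈ 5.422.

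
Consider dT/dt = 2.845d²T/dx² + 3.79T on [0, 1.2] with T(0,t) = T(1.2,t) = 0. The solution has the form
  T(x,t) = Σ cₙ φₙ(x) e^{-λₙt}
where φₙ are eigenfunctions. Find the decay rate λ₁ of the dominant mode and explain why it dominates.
Eigenvalues: λₙ = 2.845n²π²/1.2² - 3.79.
First three modes:
  n=1: λ₁ = 2.845π²/1.2² - 3.79 ≈ 15.709
  n=2: λ₂ = 11.38π²/1.2² - 3.79 ≈ 74.207
  n=3: λ₃ = 25.605π²/1.2² - 3.79 ≈ 171.704
Since 2.845π²/1.2² ≈ 19.499 > 3.79, all λₙ > 0.
The n=1 mode decays slowest → dominates as t → ∞.
Asymptotic: T ~ c₁ sin(πx/1.2) e^{-λ₁t} with decay rate λ₁ ≈ 15.709.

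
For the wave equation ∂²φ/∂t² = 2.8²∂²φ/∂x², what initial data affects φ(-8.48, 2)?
Domain of dependence: [-14.08, -2.88]. Signals travel at speed 2.8, so data within |x - -8.48| ≤ 2.8·2 = 5.6 can reach the point.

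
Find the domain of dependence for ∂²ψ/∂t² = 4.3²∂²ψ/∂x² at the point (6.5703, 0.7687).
Domain of dependence: [3.26489, 9.87571]. Signals travel at speed 4.3, so data within |x - 6.5703| ≤ 4.3·0.7687 = 3.30541 can reach the point.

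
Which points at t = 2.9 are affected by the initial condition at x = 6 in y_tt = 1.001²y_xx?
Domain of influence: [3.0971, 8.9029]. Data at x = 6 spreads outward at speed 1.001.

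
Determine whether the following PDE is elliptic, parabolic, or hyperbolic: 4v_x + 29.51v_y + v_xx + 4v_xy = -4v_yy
Rewriting in standard form: v_xx + 4v_xy + 4v_yy + 4v_x + 29.51v_y = 0. Coefficients: A = 1, B = 4, C = 4. B² - 4AC = 0, which is zero, so the equation is parabolic.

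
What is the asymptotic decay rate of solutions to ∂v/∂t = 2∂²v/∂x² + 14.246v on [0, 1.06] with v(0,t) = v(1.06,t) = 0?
Eigenvalues: λₙ = 2n²π²/1.06² - 14.246.
First three modes:
  n=1: λ₁ = 2π²/1.06² - 14.246 ≈ 3.322
  n=2: λ₂ = 8π²/1.06² - 14.246 ≈ 56.025
  n=3: λ₃ = 18π²/1.06² - 14.246 ≈ 143.864
Since 2π²/1.06² ≈ 17.568 > 14.246, all λₙ > 0.
The n=1 mode decays slowest → dominates as t → ∞.
Asymptotic: v ~ c₁ sin(πx/1.06) e^{-λ₁t} with decay rate λ₁ ≈ 3.322.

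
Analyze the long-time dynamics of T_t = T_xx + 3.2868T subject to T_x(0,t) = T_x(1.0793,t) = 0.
Long-time behavior: T grows unboundedly. With Neumann BCs the constant mode has diffusion eigenvalue 0, so any r > 0 makes it grow like e^(3.2868t); solution grows exponentially.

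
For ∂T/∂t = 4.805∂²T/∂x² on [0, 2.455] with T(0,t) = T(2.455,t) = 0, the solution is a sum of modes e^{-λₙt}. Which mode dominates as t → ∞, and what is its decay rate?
Eigenvalues: λₙ = 4.805n²π²/2.455².
First three modes:
  n=1: λ₁ = 4.805π²/2.455² ≈ 7.868
  n=2: λ₂ = 19.22π²/2.455² ≈ 31.474 (4× faster decay)
  n=3: λ₃ = 43.245π²/2.455² ≈ 70.816 (9× faster decay)
As t → ∞, higher modes decay exponentially faster. The n=1 mode dominates: T ~ c₁ sin(πx/2.455) e^{-λ₁t}.
Decay rate: λ₁ = 4.805π²/2.455² ≈ 7.868.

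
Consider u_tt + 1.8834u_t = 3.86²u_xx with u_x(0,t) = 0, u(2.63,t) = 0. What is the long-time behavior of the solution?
As t → ∞, u → 0. Damping (γ=1.8834) dissipates energy; oscillations decay exponentially.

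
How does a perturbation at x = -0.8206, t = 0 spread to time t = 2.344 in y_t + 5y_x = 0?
At x = 10.8994. The characteristic carries data from (-0.8206, 0) to (10.8994, 2.344).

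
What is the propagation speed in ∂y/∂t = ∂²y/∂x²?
Infinite. The heat equation is parabolic, not hyperbolic, so disturbances propagate instantly.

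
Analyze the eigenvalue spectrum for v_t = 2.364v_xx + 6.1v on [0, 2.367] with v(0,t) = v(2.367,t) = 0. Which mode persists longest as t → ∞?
Eigenvalues: λₙ = 2.364n²π²/2.367² - 6.1.
First three modes:
  n=1: λ₁ = 2.364π²/2.367² - 6.1 ≈ -1.936
  n=2: λ₂ = 9.456π²/2.367² - 6.1 ≈ 10.558
  n=3: λ₃ = 21.276π²/2.367² - 6.1 ≈ 31.379
Since 2.364π²/2.367² ≈ 4.164 < 6.1, λ₁ < 0.
The n=1 mode grows fastest (−λₙ is largest for n=1) → dominates.
Asymptotic: v ~ c₁ sin(πx/2.367) e^{1.936t} (exponential growth at rate −λ₁ ≈ 1.936).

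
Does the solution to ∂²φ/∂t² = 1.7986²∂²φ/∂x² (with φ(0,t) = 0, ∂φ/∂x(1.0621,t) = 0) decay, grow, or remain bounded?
φ oscillates (no decay). Energy is conserved; the solution oscillates indefinitely as standing waves.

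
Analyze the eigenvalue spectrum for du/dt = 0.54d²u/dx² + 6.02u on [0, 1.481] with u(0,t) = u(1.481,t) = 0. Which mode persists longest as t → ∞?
Eigenvalues: λₙ = 0.54n²π²/1.481² - 6.02.
First three modes:
  n=1: λ₁ = 0.54π²/1.481² - 6.02 ≈ -3.59
  n=2: λ₂ = 2.16π²/1.481² - 6.02 ≈ 3.699
  n=3: λ₃ = 4.86π²/1.481² - 6.02 ≈ 15.849
Since 0.54π²/1.481² ≈ 2.43 < 6.02, λ₁ < 0.
The n=1 mode grows fastest (−λₙ is largest for n=1) → dominates.
Asymptotic: u ~ c₁ sin(πx/1.481) e^{3.59t} (exponential growth at rate −λ₁ ≈ 3.59).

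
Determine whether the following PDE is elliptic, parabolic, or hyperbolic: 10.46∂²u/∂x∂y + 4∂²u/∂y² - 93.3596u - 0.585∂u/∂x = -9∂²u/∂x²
Rewriting in standard form: 9∂²u/∂x² + 10.46∂²u/∂x∂y + 4∂²u/∂y² - 0.585∂u/∂x - 93.3596u = 0. Coefficients: A = 9, B = 10.46, C = 4. B² - 4AC = -34.5884, which is negative, so the equation is elliptic.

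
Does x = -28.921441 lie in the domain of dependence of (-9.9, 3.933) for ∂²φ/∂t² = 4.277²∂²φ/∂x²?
No. The domain of dependence is [-26.721441, 6.921441], and -28.921441 is outside this interval.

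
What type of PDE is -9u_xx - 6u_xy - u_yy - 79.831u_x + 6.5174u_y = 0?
With A = -9, B = -6, C = -1, the discriminant is 0. This is a parabolic PDE.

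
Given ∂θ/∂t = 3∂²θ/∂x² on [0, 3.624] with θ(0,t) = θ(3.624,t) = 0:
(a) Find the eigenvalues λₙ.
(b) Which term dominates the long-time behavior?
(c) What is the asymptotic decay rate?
Eigenvalues: λₙ = 3n²π²/3.624².
First three modes:
  n=1: λ₁ = 3π²/3.624² ≈ 2.254
  n=2: λ₂ = 12π²/3.624² ≈ 9.018 (4× faster decay)
  n=3: λ₃ = 27π²/3.624² ≈ 20.29 (9× faster decay)
As t → ∞, higher modes decay exponentially faster. The n=1 mode dominates: θ ~ c₁ sin(πx/3.624) e^{-λ₁t}.
Decay rate: λ₁ = 3π²/3.624² ≈ 2.254.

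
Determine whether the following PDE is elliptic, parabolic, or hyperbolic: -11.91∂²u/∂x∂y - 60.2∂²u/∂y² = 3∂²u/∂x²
Rewriting in standard form: -3∂²u/∂x² - 11.91∂²u/∂x∂y - 60.2∂²u/∂y² = 0. Coefficients: A = -3, B = -11.91, C = -60.2. B² - 4AC = -580.5519, which is negative, so the equation is elliptic.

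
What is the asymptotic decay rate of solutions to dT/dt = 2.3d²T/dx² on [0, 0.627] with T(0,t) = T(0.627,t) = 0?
Eigenvalues: λₙ = 2.3n²π²/0.627².
First three modes:
  n=1: λ₁ = 2.3π²/0.627² ≈ 57.742
  n=2: λ₂ = 9.2π²/0.627² ≈ 230.968 (4× faster decay)
  n=3: λ₃ = 20.7π²/0.627² ≈ 519.679 (9× faster decay)
As t → ∞, higher modes decay exponentially faster. The n=1 mode dominates: T ~ c₁ sin(πx/0.627) e^{-λ₁t}.
Decay rate: λ₁ = 2.3π²/0.627² ≈ 57.742.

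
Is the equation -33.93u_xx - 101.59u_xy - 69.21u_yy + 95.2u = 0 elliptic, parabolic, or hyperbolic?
Computing B² - 4AC with A = -33.93, B = -101.59, C = -69.21: discriminant = 927.3469 (positive). Answer: hyperbolic.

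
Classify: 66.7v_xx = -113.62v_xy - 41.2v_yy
Rewriting in standard form: 66.7v_xx + 113.62v_xy + 41.2v_yy = 0. Hyperbolic (discriminant = 1917.3444).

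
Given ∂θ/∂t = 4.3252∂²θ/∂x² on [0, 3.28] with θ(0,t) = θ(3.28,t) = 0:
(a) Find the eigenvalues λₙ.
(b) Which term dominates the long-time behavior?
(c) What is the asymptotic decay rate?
Eigenvalues: λₙ = 4.3252n²π²/3.28².
First three modes:
  n=1: λ₁ = 4.3252π²/3.28² ≈ 3.968
  n=2: λ₂ = 17.3008π²/3.28² ≈ 15.872 (4× faster decay)
  n=3: λ₃ = 38.9268π²/3.28² ≈ 35.711 (9× faster decay)
As t → ∞, higher modes decay exponentially faster. The n=1 mode dominates: θ ~ c₁ sin(πx/3.28) e^{-λ₁t}.
Decay rate: λ₁ = 4.3252π²/3.28² ≈ 3.968.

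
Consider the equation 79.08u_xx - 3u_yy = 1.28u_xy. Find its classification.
Rewriting in standard form: 79.08u_xx - 1.28u_xy - 3u_yy = 0. Hyperbolic. (A = 79.08, B = -1.28, C = -3 gives B² - 4AC = 950.5984.)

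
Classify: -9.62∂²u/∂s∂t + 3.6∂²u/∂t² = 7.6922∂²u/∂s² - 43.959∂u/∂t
Rewriting in standard form: -7.6922∂²u/∂s² - 9.62∂²u/∂s∂t + 3.6∂²u/∂t² + 43.959∂u/∂t = 0. Hyperbolic (discriminant = 203.31208).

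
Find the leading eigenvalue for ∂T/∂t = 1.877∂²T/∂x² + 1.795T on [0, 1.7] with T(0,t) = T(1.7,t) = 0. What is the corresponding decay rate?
Eigenvalues: λₙ = 1.877n²π²/1.7² - 1.795.
First three modes:
  n=1: λ₁ = 1.877π²/1.7² - 1.795 ≈ 4.615
  n=2: λ₂ = 7.508π²/1.7² - 1.795 ≈ 23.845
  n=3: λ₃ = 16.893π²/1.7² - 1.795 ≈ 55.896
Since 1.877π²/1.7² ≈ 6.41 > 1.795, all λₙ > 0.
The n=1 mode decays slowest → dominates as t → ∞.
Asymptotic: T ~ c₁ sin(πx/1.7) e^{-λ₁t} with decay rate λ₁ ≈ 4.615.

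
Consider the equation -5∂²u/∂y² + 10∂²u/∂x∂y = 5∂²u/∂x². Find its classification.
Rewriting in standard form: -5∂²u/∂x² + 10∂²u/∂x∂y - 5∂²u/∂y² = 0. Parabolic. (A = -5, B = 10, C = -5 gives B² - 4AC = 0.)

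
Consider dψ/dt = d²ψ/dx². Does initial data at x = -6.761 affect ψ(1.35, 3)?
Yes, for any finite x. The heat equation has infinite propagation speed, so all initial data affects all points at any t > 0.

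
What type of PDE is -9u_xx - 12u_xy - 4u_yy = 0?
With A = -9, B = -12, C = -4, the discriminant is 0. This is a parabolic PDE.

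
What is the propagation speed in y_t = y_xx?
Infinite. The heat equation is parabolic, not hyperbolic, so disturbances propagate instantly.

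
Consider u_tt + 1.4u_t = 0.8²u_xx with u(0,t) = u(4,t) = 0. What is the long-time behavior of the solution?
As t → ∞, u → 0. Damping (γ=1.4) dissipates energy; oscillations decay exponentially.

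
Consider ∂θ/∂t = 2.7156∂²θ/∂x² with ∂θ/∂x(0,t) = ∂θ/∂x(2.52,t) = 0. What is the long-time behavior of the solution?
As t → ∞, θ → constant (steady state). Heat is conserved (no flux at boundaries); solution approaches the spatial average.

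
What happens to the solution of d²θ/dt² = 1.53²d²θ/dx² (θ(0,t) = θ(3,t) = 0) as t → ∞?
θ oscillates (no decay). Energy is conserved; the solution oscillates indefinitely as standing waves.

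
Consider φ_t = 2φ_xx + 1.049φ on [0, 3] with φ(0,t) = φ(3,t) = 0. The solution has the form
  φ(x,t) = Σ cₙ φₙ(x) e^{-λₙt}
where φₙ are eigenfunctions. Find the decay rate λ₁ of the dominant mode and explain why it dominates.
Eigenvalues: λₙ = 2n²π²/3² - 1.049.
First three modes:
  n=1: λ₁ = 2π²/3² - 1.049 ≈ 1.144
  n=2: λ₂ = 8π²/3² - 1.049 ≈ 7.724
  n=3: λ₃ = 18π²/3² - 1.049 ≈ 18.69
Since 2π²/3² ≈ 2.193 > 1.049, all λₙ > 0.
The n=1 mode decays slowest → dominates as t → ∞.
Asymptotic: φ ~ c₁ sin(πx/3) e^{-λ₁t} with decay rate λ₁ ≈ 1.144.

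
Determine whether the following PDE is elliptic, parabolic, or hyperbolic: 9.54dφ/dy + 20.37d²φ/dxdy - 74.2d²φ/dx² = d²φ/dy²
Rewriting in standard form: -74.2d²φ/dx² + 20.37d²φ/dxdy - d²φ/dy² + 9.54dφ/dy = 0. Coefficients: A = -74.2, B = 20.37, C = -1. B² - 4AC = 118.1369, which is positive, so the equation is hyperbolic.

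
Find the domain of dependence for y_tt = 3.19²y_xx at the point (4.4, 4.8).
Domain of dependence: [-10.912, 19.712]. Signals travel at speed 3.19, so data within |x - 4.4| ≤ 3.19·4.8 = 15.312 can reach the point.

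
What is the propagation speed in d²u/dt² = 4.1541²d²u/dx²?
Speed = 4.1541. Information travels along characteristics x = x₀ ± 4.1541t.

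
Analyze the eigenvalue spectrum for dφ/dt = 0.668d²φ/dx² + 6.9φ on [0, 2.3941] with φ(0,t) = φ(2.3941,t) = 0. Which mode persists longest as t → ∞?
Eigenvalues: λₙ = 0.668n²π²/2.3941² - 6.9.
First three modes:
  n=1: λ₁ = 0.668π²/2.3941² - 6.9 ≈ -5.75
  n=2: λ₂ = 2.672π²/2.3941² - 6.9 ≈ -2.299
  n=3: λ₃ = 6.012π²/2.3941² - 6.9 ≈ 3.452
Since 0.668π²/2.3941² ≈ 1.15 < 6.9, λ₁ < 0.
The n=1 mode grows fastest (−λₙ is largest for n=1) → dominates.
Asymptotic: φ ~ c₁ sin(πx/2.3941) e^{5.75t} (exponential growth at rate −λ₁ ≈ 5.75).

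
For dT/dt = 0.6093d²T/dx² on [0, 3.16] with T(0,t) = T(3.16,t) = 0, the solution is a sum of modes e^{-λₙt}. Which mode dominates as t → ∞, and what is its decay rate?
Eigenvalues: λₙ = 0.6093n²π²/3.16².
First three modes:
  n=1: λ₁ = 0.6093π²/3.16² ≈ 0.602
  n=2: λ₂ = 2.4372π²/3.16² ≈ 2.409 (4× faster decay)
  n=3: λ₃ = 5.4837π²/3.16² ≈ 5.42 (9× faster decay)
As t → ∞, higher modes decay exponentially faster. The n=1 mode dominates: T ~ c₁ sin(πx/3.16) e^{-λ₁t}.
Decay rate: λ₁ = 0.6093π²/3.16² ≈ 0.602.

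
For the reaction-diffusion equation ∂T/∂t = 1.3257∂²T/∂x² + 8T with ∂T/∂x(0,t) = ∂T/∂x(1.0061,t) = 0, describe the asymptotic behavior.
T grows unboundedly. With Neumann BCs the constant mode has diffusion eigenvalue 0, so any r > 0 makes it grow like e^(8t); solution grows exponentially.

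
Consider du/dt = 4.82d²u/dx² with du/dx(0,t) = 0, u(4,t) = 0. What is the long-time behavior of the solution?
As t → ∞, u → 0. Heat escapes through the Dirichlet boundary.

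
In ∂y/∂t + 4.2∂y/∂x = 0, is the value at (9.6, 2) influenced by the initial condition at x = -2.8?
No. Only data at x = 1.2 affects (9.6, 2). Advection has one-way propagation along characteristics.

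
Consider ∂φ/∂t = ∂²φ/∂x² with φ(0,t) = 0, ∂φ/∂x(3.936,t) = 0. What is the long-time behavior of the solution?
As t → ∞, φ → 0. Heat escapes through the Dirichlet boundary.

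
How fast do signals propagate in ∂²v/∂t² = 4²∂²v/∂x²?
Speed = 4. Information travels along characteristics x = x₀ ± 4t.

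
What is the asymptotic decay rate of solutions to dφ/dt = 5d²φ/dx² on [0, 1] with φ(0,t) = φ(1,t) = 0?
Eigenvalues: λₙ = 5n²π².
First three modes:
  n=1: λ₁ = 5π² ≈ 49.348
  n=2: λ₂ = 20π² ≈ 197.392 (4× faster decay)
  n=3: λ₃ = 45π² ≈ 444.132 (9× faster decay)
As t → ∞, higher modes decay exponentially faster. The n=1 mode dominates: φ ~ c₁ sin(πx) e^{-λ₁t}.
Decay rate: λ₁ = 5π² ≈ 49.348.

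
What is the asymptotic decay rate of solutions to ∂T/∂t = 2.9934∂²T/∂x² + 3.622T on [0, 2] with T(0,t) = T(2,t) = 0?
Eigenvalues: λₙ = 2.9934n²π²/2² - 3.622.
First three modes:
  n=1: λ₁ = 2.9934π²/2² - 3.622 ≈ 3.764
  n=2: λ₂ = 11.9736π²/2² - 3.622 ≈ 25.922
  n=3: λ₃ = 26.9406π²/2² - 3.622 ≈ 62.851
Since 2.9934π²/2² ≈ 7.386 > 3.622, all λₙ > 0.
The n=1 mode decays slowest → dominates as t → ∞.
Asymptotic: T ~ c₁ sin(πx/2) e^{-λ₁t} with decay rate λ₁ ≈ 3.764.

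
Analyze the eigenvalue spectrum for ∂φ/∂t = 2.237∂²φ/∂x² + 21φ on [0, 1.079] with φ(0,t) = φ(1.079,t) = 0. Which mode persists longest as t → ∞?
Eigenvalues: λₙ = 2.237n²π²/1.079² - 21.
First three modes:
  n=1: λ₁ = 2.237π²/1.079² - 21 ≈ -2.036
  n=2: λ₂ = 8.948π²/1.079² - 21 ≈ 54.855
  n=3: λ₃ = 20.133π²/1.079² - 21 ≈ 149.673
Since 2.237π²/1.079² ≈ 18.964 < 21, λ₁ < 0.
The n=1 mode grows fastest (−λₙ is largest for n=1) → dominates.
Asymptotic: φ ~ c₁ sin(πx/1.079) e^{2.036t} (exponential growth at rate −λ₁ ≈ 2.036).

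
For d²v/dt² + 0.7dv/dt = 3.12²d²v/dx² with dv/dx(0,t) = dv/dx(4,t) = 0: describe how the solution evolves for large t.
v → constant (steady state). Damping (γ=0.7) dissipates the nonconstant modes; with Neumann BCs the spatial average obeys M''+γM'=0 and tends to a finite limit.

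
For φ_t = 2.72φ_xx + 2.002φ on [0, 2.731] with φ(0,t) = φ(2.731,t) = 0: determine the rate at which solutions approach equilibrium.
Eigenvalues: λₙ = 2.72n²π²/2.731² - 2.002.
First three modes:
  n=1: λ₁ = 2.72π²/2.731² - 2.002 ≈ 1.597
  n=2: λ₂ = 10.88π²/2.731² - 2.002 ≈ 12.395
  n=3: λ₃ = 24.48π²/2.731² - 2.002 ≈ 30.392
Since 2.72π²/2.731² ≈ 3.599 > 2.002, all λₙ > 0.
The n=1 mode decays slowest → dominates as t → ∞.
Asymptotic: φ ~ c₁ sin(πx/2.731) e^{-λ₁t} with decay rate λ₁ ≈ 1.597.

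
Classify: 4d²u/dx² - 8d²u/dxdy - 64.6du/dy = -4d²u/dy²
Rewriting in standard form: 4d²u/dx² - 8d²u/dxdy + 4d²u/dy² - 64.6du/dy = 0. Parabolic (discriminant = 0).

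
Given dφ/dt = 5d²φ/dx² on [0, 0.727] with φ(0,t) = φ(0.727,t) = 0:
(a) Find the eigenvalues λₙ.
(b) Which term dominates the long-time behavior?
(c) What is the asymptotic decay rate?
Eigenvalues: λₙ = 5n²π²/0.727².
First three modes:
  n=1: λ₁ = 5π²/0.727² ≈ 93.369
  n=2: λ₂ = 20π²/0.727² ≈ 373.474 (4× faster decay)
  n=3: λ₃ = 45π²/0.727² ≈ 840.318 (9× faster decay)
As t → ∞, higher modes decay exponentially faster. The n=1 mode dominates: φ ~ c₁ sin(πx/0.727) e^{-λ₁t}.
Decay rate: λ₁ = 5π²/0.727² ≈ 93.369.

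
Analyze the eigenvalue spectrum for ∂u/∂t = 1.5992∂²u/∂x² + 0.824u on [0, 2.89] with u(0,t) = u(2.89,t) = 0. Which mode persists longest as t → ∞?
Eigenvalues: λₙ = 1.5992n²π²/2.89² - 0.824.
First three modes:
  n=1: λ₁ = 1.5992π²/2.89² - 0.824 ≈ 1.066
  n=2: λ₂ = 6.3968π²/2.89² - 0.824 ≈ 6.735
  n=3: λ₃ = 14.3928π²/2.89² - 0.824 ≈ 16.184
Since 1.5992π²/2.89² ≈ 1.89 > 0.824, all λₙ > 0.
The n=1 mode decays slowest → dominates as t → ∞.
Asymptotic: u ~ c₁ sin(πx/2.89) e^{-λ₁t} with decay rate λ₁ ≈ 1.066.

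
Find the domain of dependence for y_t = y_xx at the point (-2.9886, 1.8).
The entire real line. The heat equation has infinite propagation speed: any initial disturbance instantly affects all points (though exponentially small far away).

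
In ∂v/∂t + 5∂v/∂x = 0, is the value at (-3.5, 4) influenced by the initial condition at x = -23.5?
Yes. The characteristic through (-3.5, 4) passes through x = -23.5.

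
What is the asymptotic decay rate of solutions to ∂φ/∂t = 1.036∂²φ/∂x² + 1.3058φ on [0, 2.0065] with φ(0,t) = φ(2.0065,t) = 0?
Eigenvalues: λₙ = 1.036n²π²/2.0065² - 1.3058.
First three modes:
  n=1: λ₁ = 1.036π²/2.0065² - 1.3058 ≈ 1.234
  n=2: λ₂ = 4.144π²/2.0065² - 1.3058 ≈ 8.853
  n=3: λ₃ = 9.324π²/2.0065² - 1.3058 ≈ 21.551
Since 1.036π²/2.0065² ≈ 2.54 > 1.3058, all λₙ > 0.
The n=1 mode decays slowest → dominates as t → ∞.
Asymptotic: φ ~ c₁ sin(πx/2.0065) e^{-λ₁t} with decay rate λ₁ ≈ 1.234.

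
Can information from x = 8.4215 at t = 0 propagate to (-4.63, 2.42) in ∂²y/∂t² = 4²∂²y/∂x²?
No. The domain of dependence is [-14.31, 5.05], and 8.4215 is outside this interval.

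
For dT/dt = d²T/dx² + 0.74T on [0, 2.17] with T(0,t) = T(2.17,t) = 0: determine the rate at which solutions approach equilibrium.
Eigenvalues: λₙ = n²π²/2.17² - 0.74.
First three modes:
  n=1: λ₁ = π²/2.17² - 0.74 ≈ 1.356
  n=2: λ₂ = 4π²/2.17² - 0.74 ≈ 7.644
  n=3: λ₃ = 9π²/2.17² - 0.74 ≈ 18.124
Since π²/2.17² ≈ 2.096 > 0.74, all λₙ > 0.
The n=1 mode decays slowest → dominates as t → ∞.
Asymptotic: T ~ c₁ sin(πx/2.17) e^{-λ₁t} with decay rate λ₁ ≈ 1.356.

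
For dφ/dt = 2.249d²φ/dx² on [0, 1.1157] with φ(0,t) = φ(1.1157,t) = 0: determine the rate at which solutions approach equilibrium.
Eigenvalues: λₙ = 2.249n²π²/1.1157².
First three modes:
  n=1: λ₁ = 2.249π²/1.1157² ≈ 17.832
  n=2: λ₂ = 8.996π²/1.1157² ≈ 71.327 (4× faster decay)
  n=3: λ₃ = 20.241π²/1.1157² ≈ 160.486 (9× faster decay)
As t → ∞, higher modes decay exponentially faster. The n=1 mode dominates: φ ~ c₁ sin(πx/1.1157) e^{-λ₁t}.
Decay rate: λ₁ = 2.249π²/1.1157² ≈ 17.832.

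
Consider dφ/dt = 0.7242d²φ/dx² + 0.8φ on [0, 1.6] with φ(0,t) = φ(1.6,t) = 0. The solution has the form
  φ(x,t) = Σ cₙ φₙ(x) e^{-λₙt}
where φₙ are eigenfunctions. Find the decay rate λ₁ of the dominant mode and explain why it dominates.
Eigenvalues: λₙ = 0.7242n²π²/1.6² - 0.8.
First three modes:
  n=1: λ₁ = 0.7242π²/1.6² - 0.8 ≈ 1.992
  n=2: λ₂ = 2.8968π²/1.6² - 0.8 ≈ 10.368
  n=3: λ₃ = 6.5178π²/1.6² - 0.8 ≈ 24.328
Since 0.7242π²/1.6² ≈ 2.792 > 0.8, all λₙ > 0.
The n=1 mode decays slowest → dominates as t → ∞.
Asymptotic: φ ~ c₁ sin(πx/1.6) e^{-λ₁t} with decay rate λ₁ ≈ 1.992.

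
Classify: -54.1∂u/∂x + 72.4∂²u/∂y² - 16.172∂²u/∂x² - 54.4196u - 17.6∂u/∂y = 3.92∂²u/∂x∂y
Rewriting in standard form: -16.172∂²u/∂x² - 3.92∂²u/∂x∂y + 72.4∂²u/∂y² - 54.1∂u/∂x - 17.6∂u/∂y - 54.4196u = 0. Hyperbolic (discriminant = 4698.7776).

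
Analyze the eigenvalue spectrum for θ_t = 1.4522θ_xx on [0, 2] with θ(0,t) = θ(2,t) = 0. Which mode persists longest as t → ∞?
Eigenvalues: λₙ = 1.4522n²π²/2².
First three modes:
  n=1: λ₁ = 1.4522π²/2² ≈ 3.583
  n=2: λ₂ = 5.8088π²/2² ≈ 14.333 (4× faster decay)
  n=3: λ₃ = 13.0698π²/2² ≈ 32.248 (9× faster decay)
As t → ∞, higher modes decay exponentially faster. The n=1 mode dominates: θ ~ c₁ sin(πx/2) e^{-λ₁t}.
Decay rate: λ₁ = 1.4522π²/2² ≈ 3.583.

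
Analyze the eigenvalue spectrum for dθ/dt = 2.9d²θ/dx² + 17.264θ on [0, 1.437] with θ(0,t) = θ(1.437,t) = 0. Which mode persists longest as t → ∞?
Eigenvalues: λₙ = 2.9n²π²/1.437² - 17.264.
First three modes:
  n=1: λ₁ = 2.9π²/1.437² - 17.264 ≈ -3.403
  n=2: λ₂ = 11.6π²/1.437² - 17.264 ≈ 38.179
  n=3: λ₃ = 26.1π²/1.437² - 17.264 ≈ 107.482
Since 2.9π²/1.437² ≈ 13.861 < 17.264, λ₁ < 0.
The n=1 mode grows fastest (−λₙ is largest for n=1) → dominates.
Asymptotic: θ ~ c₁ sin(πx/1.437) e^{3.403t} (exponential growth at rate −λ₁ ≈ 3.403).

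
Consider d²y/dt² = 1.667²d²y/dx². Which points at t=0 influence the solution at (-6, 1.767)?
Domain of dependence: [-8.945589, -3.054411]. Signals travel at speed 1.667, so data within |x - -6| ≤ 1.667·1.767 = 2.945589 can reach the point.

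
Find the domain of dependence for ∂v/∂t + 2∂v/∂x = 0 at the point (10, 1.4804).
A single point: x = 7.0392. The characteristic through (10, 1.4804) is x - 2t = const, so x = 10 - 2·1.4804 = 7.0392.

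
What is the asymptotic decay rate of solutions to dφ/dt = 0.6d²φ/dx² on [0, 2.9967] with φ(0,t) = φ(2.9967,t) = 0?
Eigenvalues: λₙ = 0.6n²π²/2.9967².
First three modes:
  n=1: λ₁ = 0.6π²/2.9967² ≈ 0.659
  n=2: λ₂ = 2.4π²/2.9967² ≈ 2.638 (4× faster decay)
  n=3: λ₃ = 5.4π²/2.9967² ≈ 5.935 (9× faster decay)
As t → ∞, higher modes decay exponentially faster. The n=1 mode dominates: φ ~ c₁ sin(πx/2.9967) e^{-λ₁t}.
Decay rate: λ₁ = 0.6π²/2.9967² ≈ 0.659.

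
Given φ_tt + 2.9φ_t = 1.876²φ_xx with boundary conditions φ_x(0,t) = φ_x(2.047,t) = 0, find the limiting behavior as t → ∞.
φ → constant (steady state). Damping (γ=2.9) dissipates the nonconstant modes; with Neumann BCs the spatial average obeys M''+γM'=0 and tends to a finite limit.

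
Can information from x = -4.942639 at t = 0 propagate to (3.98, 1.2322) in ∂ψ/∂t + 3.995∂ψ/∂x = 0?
No. Only data at x = -0.942639 affects (3.98, 1.2322). Advection has one-way propagation along characteristics.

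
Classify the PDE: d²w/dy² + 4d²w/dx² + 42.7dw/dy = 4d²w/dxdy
Rewriting in standard form: 4d²w/dx² - 4d²w/dxdy + d²w/dy² + 42.7dw/dy = 0. A = 4, B = -4, C = 1. Discriminant B² - 4AC = 0. Since 0 = 0, parabolic.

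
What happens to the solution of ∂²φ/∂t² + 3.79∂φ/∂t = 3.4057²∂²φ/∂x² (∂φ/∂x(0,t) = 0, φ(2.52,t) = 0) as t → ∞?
φ → 0. Damping (γ=3.79) dissipates energy; oscillations decay exponentially.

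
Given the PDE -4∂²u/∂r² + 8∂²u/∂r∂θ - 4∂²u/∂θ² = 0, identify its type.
The second-order coefficients are A = -4, B = 8, C = -4. Since B² - 4AC = 0 = 0, this is a parabolic PDE.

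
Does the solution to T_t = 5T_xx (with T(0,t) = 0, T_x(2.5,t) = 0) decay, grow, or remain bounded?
T → 0. Heat escapes through the Dirichlet boundary.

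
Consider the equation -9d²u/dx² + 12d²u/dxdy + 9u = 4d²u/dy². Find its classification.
Rewriting in standard form: -9d²u/dx² + 12d²u/dxdy - 4d²u/dy² + 9u = 0. Parabolic. (A = -9, B = 12, C = -4 gives B² - 4AC = 0.)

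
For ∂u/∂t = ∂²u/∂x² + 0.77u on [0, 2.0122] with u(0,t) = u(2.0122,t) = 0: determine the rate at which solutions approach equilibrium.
Eigenvalues: λₙ = n²π²/2.0122² - 0.77.
First three modes:
  n=1: λ₁ = π²/2.0122² - 0.77 ≈ 1.668
  n=2: λ₂ = 4π²/2.0122² - 0.77 ≈ 8.98
  n=3: λ₃ = 9π²/2.0122² - 0.77 ≈ 21.168
Since π²/2.0122² ≈ 2.438 > 0.77, all λₙ > 0.
The n=1 mode decays slowest → dominates as t → ∞.
Asymptotic: u ~ c₁ sin(πx/2.0122) e^{-λ₁t} with decay rate λ₁ ≈ 1.668.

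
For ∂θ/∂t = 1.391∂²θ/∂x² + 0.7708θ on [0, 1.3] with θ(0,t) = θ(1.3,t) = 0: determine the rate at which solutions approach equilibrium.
Eigenvalues: λₙ = 1.391n²π²/1.3² - 0.7708.
First three modes:
  n=1: λ₁ = 1.391π²/1.3² - 0.7708 ≈ 7.353
  n=2: λ₂ = 5.564π²/1.3² - 0.7708 ≈ 31.723
  n=3: λ₃ = 12.519π²/1.3² - 0.7708 ≈ 72.34
Since 1.391π²/1.3² ≈ 8.123 > 0.7708, all λₙ > 0.
The n=1 mode decays slowest → dominates as t → ∞.
Asymptotic: θ ~ c₁ sin(πx/1.3) e^{-λ₁t} with decay rate λ₁ ≈ 7.353.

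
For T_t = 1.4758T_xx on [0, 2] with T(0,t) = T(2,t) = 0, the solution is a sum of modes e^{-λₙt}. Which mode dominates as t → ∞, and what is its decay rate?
Eigenvalues: λₙ = 1.4758n²π²/2².
First three modes:
  n=1: λ₁ = 1.4758π²/2² ≈ 3.641
  n=2: λ₂ = 5.9032π²/2² ≈ 14.566 (4× faster decay)
  n=3: λ₃ = 13.2822π²/2² ≈ 32.773 (9× faster decay)
As t → ∞, higher modes decay exponentially faster. The n=1 mode dominates: T ~ c₁ sin(πx/2) e^{-λ₁t}.
Decay rate: λ₁ = 1.4758π²/2² ≈ 3.641.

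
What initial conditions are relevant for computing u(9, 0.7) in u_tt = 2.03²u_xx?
Domain of dependence: [7.579, 10.421]. Signals travel at speed 2.03, so data within |x - 9| ≤ 2.03·0.7 = 1.421 can reach the point.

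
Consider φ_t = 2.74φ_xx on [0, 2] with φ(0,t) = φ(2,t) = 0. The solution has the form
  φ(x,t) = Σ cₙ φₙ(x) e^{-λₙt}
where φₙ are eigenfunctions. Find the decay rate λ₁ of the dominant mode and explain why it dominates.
Eigenvalues: λₙ = 2.74n²π²/2².
First three modes:
  n=1: λ₁ = 2.74π²/2² ≈ 6.761
  n=2: λ₂ = 10.96π²/2² ≈ 27.043 (4× faster decay)
  n=3: λ₃ = 24.66π²/2² ≈ 60.846 (9× faster decay)
As t → ∞, higher modes decay exponentially faster. The n=1 mode dominates: φ ~ c₁ sin(πx/2) e^{-λ₁t}.
Decay rate: λ₁ = 2.74π²/2² ≈ 6.761.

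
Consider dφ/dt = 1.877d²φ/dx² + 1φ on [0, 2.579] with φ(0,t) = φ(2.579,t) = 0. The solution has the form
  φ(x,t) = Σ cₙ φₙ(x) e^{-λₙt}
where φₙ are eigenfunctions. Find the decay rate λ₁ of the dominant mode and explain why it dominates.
Eigenvalues: λₙ = 1.877n²π²/2.579² - 1.
First three modes:
  n=1: λ₁ = 1.877π²/2.579² - 1 ≈ 1.785
  n=2: λ₂ = 7.508π²/2.579² - 1 ≈ 10.141
  n=3: λ₃ = 16.893π²/2.579² - 1 ≈ 24.067
Since 1.877π²/2.579² ≈ 2.785 > 1, all λₙ > 0.
The n=1 mode decays slowest → dominates as t → ∞.
Asymptotic: φ ~ c₁ sin(πx/2.579) e^{-λ₁t} with decay rate λ₁ ≈ 1.785.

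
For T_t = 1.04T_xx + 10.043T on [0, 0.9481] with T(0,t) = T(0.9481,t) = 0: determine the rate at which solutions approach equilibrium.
Eigenvalues: λₙ = 1.04n²π²/0.9481² - 10.043.
First three modes:
  n=1: λ₁ = 1.04π²/0.9481² - 10.043 ≈ 1.376
  n=2: λ₂ = 4.16π²/0.9481² - 10.043 ≈ 35.633
  n=3: λ₃ = 9.36π²/0.9481² - 10.043 ≈ 92.727
Since 1.04π²/0.9481² ≈ 11.419 > 10.043, all λₙ > 0.
The n=1 mode decays slowest → dominates as t → ∞.
Asymptotic: T ~ c₁ sin(πx/0.9481) e^{-λ₁t} with decay rate λ₁ ≈ 1.376.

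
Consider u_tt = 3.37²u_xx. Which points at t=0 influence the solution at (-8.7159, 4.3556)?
Domain of dependence: [-23.394272, 5.962472]. Signals travel at speed 3.37, so data within |x - -8.7159| ≤ 3.37·4.3556 = 14.678372 can reach the point.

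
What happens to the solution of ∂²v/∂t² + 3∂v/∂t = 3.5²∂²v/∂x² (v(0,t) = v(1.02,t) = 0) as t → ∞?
v → 0. Damping (γ=3) dissipates energy; oscillations decay exponentially.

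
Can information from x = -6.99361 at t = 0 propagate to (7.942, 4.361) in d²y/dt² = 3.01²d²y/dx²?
No. The domain of dependence is [-5.18461, 21.06861], and -6.99361 is outside this interval.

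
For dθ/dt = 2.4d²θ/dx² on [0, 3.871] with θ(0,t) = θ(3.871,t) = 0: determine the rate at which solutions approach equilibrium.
Eigenvalues: λₙ = 2.4n²π²/3.871².
First three modes:
  n=1: λ₁ = 2.4π²/3.871² ≈ 1.581
  n=2: λ₂ = 9.6π²/3.871² ≈ 6.323 (4× faster decay)
  n=3: λ₃ = 21.6π²/3.871² ≈ 14.227 (9× faster decay)
As t → ∞, higher modes decay exponentially faster. The n=1 mode dominates: θ ~ c₁ sin(πx/3.871) e^{-λ₁t}.
Decay rate: λ₁ = 2.4π²/3.871² ≈ 1.581.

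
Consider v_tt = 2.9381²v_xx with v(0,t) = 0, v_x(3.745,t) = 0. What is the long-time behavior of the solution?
As t → ∞, v oscillates (no decay). Energy is conserved; the solution oscillates indefinitely as standing waves.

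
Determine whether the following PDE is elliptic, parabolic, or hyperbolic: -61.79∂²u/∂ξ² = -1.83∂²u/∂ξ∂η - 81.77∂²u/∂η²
Rewriting in standard form: -61.79∂²u/∂ξ² + 1.83∂²u/∂ξ∂η + 81.77∂²u/∂η² = 0. Coefficients: A = -61.79, B = 1.83, C = 81.77. B² - 4AC = 20213.6221, which is positive, so the equation is hyperbolic.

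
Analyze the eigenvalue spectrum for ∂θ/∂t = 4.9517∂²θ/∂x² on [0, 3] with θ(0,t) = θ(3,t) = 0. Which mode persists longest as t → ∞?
Eigenvalues: λₙ = 4.9517n²π²/3².
First three modes:
  n=1: λ₁ = 4.9517π²/3² ≈ 5.43
  n=2: λ₂ = 19.8068π²/3² ≈ 21.721 (4× faster decay)
  n=3: λ₃ = 44.5653π²/3² ≈ 48.871 (9× faster decay)
As t → ∞, higher modes decay exponentially faster. The n=1 mode dominates: θ ~ c₁ sin(πx/3) e^{-λ₁t}.
Decay rate: λ₁ = 4.9517π²/3² ≈ 5.43.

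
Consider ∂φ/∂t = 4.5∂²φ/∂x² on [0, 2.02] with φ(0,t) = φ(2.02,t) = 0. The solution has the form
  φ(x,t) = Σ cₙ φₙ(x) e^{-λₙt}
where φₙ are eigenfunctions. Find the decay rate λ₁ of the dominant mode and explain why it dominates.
Eigenvalues: λₙ = 4.5n²π²/2.02².
First three modes:
  n=1: λ₁ = 4.5π²/2.02² ≈ 10.885
  n=2: λ₂ = 18π²/2.02² ≈ 43.538 (4× faster decay)
  n=3: λ₃ = 40.5π²/2.02² ≈ 97.961 (9× faster decay)
As t → ∞, higher modes decay exponentially faster. The n=1 mode dominates: φ ~ c₁ sin(πx/2.02) e^{-λ₁t}.
Decay rate: λ₁ = 4.5π²/2.02² ≈ 10.885.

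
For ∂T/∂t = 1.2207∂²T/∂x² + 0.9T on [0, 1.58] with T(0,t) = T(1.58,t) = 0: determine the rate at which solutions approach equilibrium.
Eigenvalues: λₙ = 1.2207n²π²/1.58² - 0.9.
First three modes:
  n=1: λ₁ = 1.2207π²/1.58² - 0.9 ≈ 3.926
  n=2: λ₂ = 4.8828π²/1.58² - 0.9 ≈ 18.404
  n=3: λ₃ = 10.9863π²/1.58² - 0.9 ≈ 42.535
Since 1.2207π²/1.58² ≈ 4.826 > 0.9, all λₙ > 0.
The n=1 mode decays slowest → dominates as t → ∞.
Asymptotic: T ~ c₁ sin(πx/1.58) e^{-λ₁t} with decay rate λ₁ ≈ 3.926.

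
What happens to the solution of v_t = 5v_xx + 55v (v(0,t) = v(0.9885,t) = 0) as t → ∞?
v grows unboundedly. Reaction dominates diffusion (r=55 > κπ²/L²≈50.5); solution grows exponentially.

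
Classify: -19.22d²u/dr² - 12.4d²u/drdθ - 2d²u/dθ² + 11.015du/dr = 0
Parabolic (discriminant = 0).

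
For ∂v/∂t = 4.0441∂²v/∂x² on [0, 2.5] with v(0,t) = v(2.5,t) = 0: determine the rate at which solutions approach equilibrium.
Eigenvalues: λₙ = 4.0441n²π²/2.5².
First three modes:
  n=1: λ₁ = 4.0441π²/2.5² ≈ 6.386
  n=2: λ₂ = 16.1764π²/2.5² ≈ 25.545 (4× faster decay)
  n=3: λ₃ = 36.3969π²/2.5² ≈ 57.476 (9× faster decay)
As t → ∞, higher modes decay exponentially faster. The n=1 mode dominates: v ~ c₁ sin(πx/2.5) e^{-λ₁t}.
Decay rate: λ₁ = 4.0441π²/2.5² ≈ 6.386.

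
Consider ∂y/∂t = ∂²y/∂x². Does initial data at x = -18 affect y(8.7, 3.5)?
Yes, for any finite x. The heat equation has infinite propagation speed, so all initial data affects all points at any t > 0.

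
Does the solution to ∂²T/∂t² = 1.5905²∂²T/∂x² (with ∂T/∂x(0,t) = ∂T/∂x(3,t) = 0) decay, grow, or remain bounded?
T oscillates about a mean that drifts linearly in t (generically unbounded; no decay). There is no damping, so the nonconstant modes persist as standing waves (energy conserved, no decay). But with Neumann conditions at both ends the constant mode has eigenvalue 0: the spatial mean M(t) of T satisfies M'' = 0, so M(t) = M(0) + M'(0)·t. Unless the initial velocity has zero mean (∫T_t(x,0)dx = 0), the solution grows linearly in t (unbounded, though not exponentially); if it does have zero mean, the solution stays bounded and simply oscillates.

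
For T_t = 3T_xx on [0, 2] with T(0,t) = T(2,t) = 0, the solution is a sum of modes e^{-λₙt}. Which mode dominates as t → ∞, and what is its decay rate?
Eigenvalues: λₙ = 3n²π²/2².
First three modes:
  n=1: λ₁ = 3π²/2² ≈ 7.402
  n=2: λ₂ = 12π²/2² ≈ 29.609 (4× faster decay)
  n=3: λ₃ = 27π²/2² ≈ 66.62 (9× faster decay)
As t → ∞, higher modes decay exponentially faster. The n=1 mode dominates: T ~ c₁ sin(πx/2) e^{-λ₁t}.
Decay rate: λ₁ = 3π²/2² ≈ 7.402.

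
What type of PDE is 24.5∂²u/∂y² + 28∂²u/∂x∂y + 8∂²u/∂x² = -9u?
Rewriting in standard form: 8∂²u/∂x² + 28∂²u/∂x∂y + 24.5∂²u/∂y² + 9u = 0. With A = 8, B = 28, C = 24.5, the discriminant is 0. This is a parabolic PDE.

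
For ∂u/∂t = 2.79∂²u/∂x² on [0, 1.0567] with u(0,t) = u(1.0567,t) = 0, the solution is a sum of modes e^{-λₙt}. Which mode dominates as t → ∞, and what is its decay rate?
Eigenvalues: λₙ = 2.79n²π²/1.0567².
First three modes:
  n=1: λ₁ = 2.79π²/1.0567² ≈ 24.66
  n=2: λ₂ = 11.16π²/1.0567² ≈ 98.642 (4× faster decay)
  n=3: λ₃ = 25.11π²/1.0567² ≈ 221.944 (9× faster decay)
As t → ∞, higher modes decay exponentially faster. The n=1 mode dominates: u ~ c₁ sin(πx/1.0567) e^{-λ₁t}.
Decay rate: λ₁ = 2.79π²/1.0567² ≈ 24.66.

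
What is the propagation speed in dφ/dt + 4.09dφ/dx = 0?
Speed = 4.09. Information travels along x - 4.09t = const (rightward).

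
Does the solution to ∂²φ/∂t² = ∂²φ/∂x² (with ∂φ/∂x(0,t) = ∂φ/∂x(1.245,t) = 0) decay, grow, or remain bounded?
φ oscillates about a mean that drifts linearly in t (generically unbounded; no decay). There is no damping, so the nonconstant modes persist as standing waves (energy conserved, no decay). But with Neumann conditions at both ends the constant mode has eigenvalue 0: the spatial mean M(t) of φ satisfies M'' = 0, so M(t) = M(0) + M'(0)·t. Unless the initial velocity has zero mean (∫φ_t(x,0)dx = 0), the solution grows linearly in t (unbounded, though not exponentially); if it does have zero mean, the solution stays bounded and simply oscillates.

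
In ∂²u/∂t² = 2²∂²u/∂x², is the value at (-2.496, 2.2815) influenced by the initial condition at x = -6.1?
Yes. The domain of dependence is [-7.059, 2.067], and -6.1 ∈ [-7.059, 2.067].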